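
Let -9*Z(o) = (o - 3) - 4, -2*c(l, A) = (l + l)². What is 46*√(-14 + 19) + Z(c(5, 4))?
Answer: 19/3 + 46*√5 ≈ 109.19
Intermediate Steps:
c(l, A) = -2*l² (c(l, A) = -(l + l)²/2 = -4*l²/2 = -2*l²)
Z(o) = 7/9 - o/9 (Z(o) = -((o - 3) - 4)/9 = -((-3 + o) - 4)/9 = -(-7 + o)/9 = 7/9 - o/9)
46*√(-14 + 19) + Z(c(5, 4)) = 46*√(-14 + 19) + (7/9 - (-2)*5²/9) = 46*√5 + (7/9 - (-2)*25/9) = 46*√5 + (7/9 - ⅑*(-50)) = 46*√5 + (7/9 + 50/9) = 46*√5 + 19/3 = 19/3 + 46*√5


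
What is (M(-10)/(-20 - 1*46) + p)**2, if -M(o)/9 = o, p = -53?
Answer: 357604/121 ≈ 2955.4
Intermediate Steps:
M(o) = -9*o
(M(-10)/(-20 - 1*46) + p)**2 = ((-9*(-10))/(-20 - 1*46) - 53)**2 = (90/(-20 - 46) - 53)**2 = (90/(-66) - 53)**2 = (90*(-1/66) - 53)**2 = (-15/11 - 53)**2 = (-598/11)**2 = 357604/121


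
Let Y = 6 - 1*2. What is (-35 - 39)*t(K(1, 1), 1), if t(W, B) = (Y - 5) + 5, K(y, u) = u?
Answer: -296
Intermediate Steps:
Y = 4 (Y = 6 - 2 = 4)
t(W, B) = 4 (t(W, B) = (4 - 5) + 5 = -1 + 5 = 4)
(-35 - 39)*t(K(1, 1), 1) = (-35 - 39)*4 = -74*4 = -296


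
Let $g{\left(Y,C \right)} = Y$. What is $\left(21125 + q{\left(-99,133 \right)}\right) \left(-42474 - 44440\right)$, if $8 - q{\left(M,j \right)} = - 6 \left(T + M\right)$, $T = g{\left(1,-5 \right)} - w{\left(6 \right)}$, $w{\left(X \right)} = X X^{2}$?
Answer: $-1673007586$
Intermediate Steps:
$w{\left(X \right)} = X^{3}$
$T = -215$ ($T = 1 - 6^{3} = 1 - 216 = -215$)
$q{\left(M,j \right)} = -1282 + 6 M$ ($q{\left(M,j \right)} = 8 - - 6 \left(-215 + M\right) = 8 - \left(1290 - 6 M\right) = 8 + \left(-1290 + 6 M\right) = -1282 + 6 M$)
$\left(21125 + q{\left(-99,133 \right)}\right) \left(-42474 - 44440\right) = \left(21125 + \left(-1282 + 6 \left(-99\right)\right)\right) \left(-42474 - 44440\right) = \left(21125 - 1876\right) \left(-86914\right) = 19249 \left(-86914\right) = -1673007586$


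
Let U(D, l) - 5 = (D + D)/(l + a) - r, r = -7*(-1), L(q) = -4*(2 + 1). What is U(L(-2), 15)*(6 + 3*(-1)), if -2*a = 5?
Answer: -294/25 ≈ -11.760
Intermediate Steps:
a = -5/2 (a = -½*5 = -5/2 ≈ -2.5000)
L(q) = -12 (L(q) = -4*3 = -12)
r = 7
U(D, l) = -2 + 2*D/(-5/2 + l) (U(D, l) = 5 + ((D + D)/(l - 5/2) - 1*7) = 5 + ((2*D)/(-5/2 + l) - 7) = 5 + (2*D/(-5/2 + l) - 7) = 5 + (-7 + 2*D/(-5/2 + l)) = -2 + 2*D/(-5/2 + l))
U(L(-2), 15)*(6 + 3*(-1)) = (2*(5 - 2*15 + 2*(-12))/(-5 + 2*15))*(6 + 3*(-1)) = (2*(5 - 30 - 24)/(-5 + 30))*(6 - 3) = (2*(-49)/25)*3 = (2*(1/25)*(-49))*3 = -98/25*3 = -294/25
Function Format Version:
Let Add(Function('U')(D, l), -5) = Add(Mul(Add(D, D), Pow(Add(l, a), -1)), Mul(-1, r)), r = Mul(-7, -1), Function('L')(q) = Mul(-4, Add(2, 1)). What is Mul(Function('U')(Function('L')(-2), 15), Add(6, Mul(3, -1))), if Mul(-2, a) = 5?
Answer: Rational(-294, 25) ≈ -11.760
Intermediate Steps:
a = Rational(-5, 2) (a = Mul(Rational(-1, 2), 5) = Rational(-5, 2) ≈ -2.5000)
Function('L')(q) = -12 (Function('L')(q) = Mul(-4, 3) = -12)
r = 7
Function('U')(D, l) = Add(-2, Mul(2, D, Pow(Add(Rational(-5, 2), l), -1))) (Function('U')(D, l) = Add(5, Add(Mul(Add(D, D), Pow(Add(l, Rational(-5, 2)), -1)), Mul(-1, 7))) = Add(5, Add(Mul(Mul(2, D), Pow(Add(Rational(-5, 2), l), -1)), -7)) = Add(5, Add(Mul(2, D, Pow(Add(Rational(-5, 2), l), -1)), -7)) = Add(5, Add(-7, Mul(2, D, Pow(Add(Rational(-5, 2), l), -1)))) = Add(-2, Mul(2, D, Pow(Add(Rational(-5, 2), l), -1))))
Mul(Function('U')(Function('L')(-2), 15), Add(6, Mul(3, -1))) = Mul(Mul(2, Pow(Add(-5, Mul(2, 15)), -1), Add(5, Mul(-2, 15), Mul(2, -12))), Add(6, Mul(3, -1))) = Mul(Mul(2, Pow(Add(-5, 30), -1), Add(5, -30, -24)), Add(6, -3)) = Mul(Mul(2, Pow(25, -1), -49), 3) = Mul(Mul(2, Rational(1, 25), -49), 3) = Mul(Rational(-98, 25), 3) = Rational(-294, 25)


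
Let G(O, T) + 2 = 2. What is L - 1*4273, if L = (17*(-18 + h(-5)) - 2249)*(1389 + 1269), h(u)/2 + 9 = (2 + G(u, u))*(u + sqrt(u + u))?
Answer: -8512531 + 180744*I*sqrt(10) ≈ -8.5125e+6 + 5.7156e+5*I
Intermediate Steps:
G(O, T) = 0 (G(O, T) = -2 + 2 = 0)
h(u) = -18 + 4*u + 4*sqrt(2)*sqrt(u) (h(u) = -18 + 2*((2 + 0)*(u + sqrt(u + u))) = -18 + 2*(2*(u + sqrt(2*u))) = -18 + 2*(2*(u + sqrt(2)*sqrt(u))) = -18 + 2*(2*u + 2*sqrt(2)*sqrt(u)) = -18 + (4*u + 4*sqrt(2)*sqrt(u)) = -18 + 4*u + 4*sqrt(2)*sqrt(u))
L = -8508258 + 180744*I*sqrt(10) (L = (17*(-18 + (-18 + 4*(-5) + 4*sqrt(2)*sqrt(-5))) - 2249)*(1389 + 1269) = (17*(-18 + (-18 - 20 + 4*sqrt(2)*(I*sqrt(5)))) - 2249)*2658 = (17*(-18 + (-18 - 20 + 4*I*sqrt(10))) - 2249)*2658 = (17*(-18 + (-38 + 4*I*sqrt(10))) - 2249)*2658 = (17*(-56 + 4*I*sqrt(10)) - 2249)*2658 = ((-952 + 68*I*sqrt(10)) - 2249)*2658 = (-3201 + 68*I*sqrt(10))*2658 = -8508258 + 180744*I*sqrt(10) ≈ -8.5083e+6 + 5.7156e+5*I)
L - 1*4273 = (-8508258 + 180744*I*sqrt(10)) - 1*4273 = (-8508258 + 180744*I*sqrt(10)) - 4273 = -8512531 + 180744*I*sqrt(10)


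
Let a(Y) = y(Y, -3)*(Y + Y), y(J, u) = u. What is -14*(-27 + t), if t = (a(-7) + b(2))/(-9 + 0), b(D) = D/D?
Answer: 4004/9 ≈ 444.89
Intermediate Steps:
b(D) = 1
a(Y) = -6*Y (a(Y) = -3*(Y + Y) = -6*Y)
t = -43/9 (t = (-6*(-7) + 1)/(-9 + 0) = (42 + 1)/(-9) = 43*(-⅑) = -43/9 ≈ -4.7778)
-14*(-27 + t) = -14*(-27 - 43/9) = -14*(-286/9) = 4004/9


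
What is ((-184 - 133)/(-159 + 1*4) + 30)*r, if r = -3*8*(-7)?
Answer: 834456/155 ≈ 5383.6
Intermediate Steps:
r = 168 (r = -24*(-7) = 168)
((-184 - 133)/(-159 + 1*4) + 30)*r = ((-184 - 133)/(-159 + 1*4) + 30)*168 = (-317/(-159 + 4) + 30)*168 = (-317/(-155) + 30)*168 = (-317*(-1/155) + 30)*168 = (317/155 + 30)*168 = (4967/155)*168 = 834456/155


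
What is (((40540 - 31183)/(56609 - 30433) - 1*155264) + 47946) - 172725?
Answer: -7330396211/26176 ≈ -2.8004e+5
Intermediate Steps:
(((40540 - 31183)/(56609 - 30433) - 1*155264) + 47946) - 172725 = ((9357/26176 - 155264) + 47946) - 172725 = (-4064181107/26176 + 47946) - 172725 = -2809146611/26176 - 172725 = -7330396211/26176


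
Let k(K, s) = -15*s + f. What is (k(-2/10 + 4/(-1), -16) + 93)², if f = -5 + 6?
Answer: 111556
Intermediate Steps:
f = 1
k(K, s) = 1 - 15*s (k(K, s) = -15*s + 1 = 1 - 15*s)
(k(-2/10 + 4/(-1), -16) + 93)² = ((1 - 15*(-16)) + 93)² = ((1 + 240) + 93)² = (241 + 93)² = 334² = 111556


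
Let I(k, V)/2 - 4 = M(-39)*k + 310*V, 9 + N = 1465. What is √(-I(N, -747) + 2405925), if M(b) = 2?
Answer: 3*√318137 ≈ 1692.1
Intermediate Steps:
N = 1456 (N = -9 + 1465 = 1456)
I(k, V) = 8 + 4*k + 620*V (I(k, V) = 8 + 2*(2*k + 310*V) = 8 + (4*k + 620*V) = 8 + 4*k + 620*V)
√(-I(N, -747) + 2405925) = √(-(8 + 4*1456 + 620*(-747)) + 2405925) = √(-(8 + 5824 - 463140) + 2405925) = √(-1*(-457308) + 2405925) = √(457308 + 2405925) = √2863233 = 3*√318137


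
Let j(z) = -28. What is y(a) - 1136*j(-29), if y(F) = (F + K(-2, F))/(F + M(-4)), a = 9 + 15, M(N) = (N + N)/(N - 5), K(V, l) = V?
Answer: 3562595/112 ≈ 31809.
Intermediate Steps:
M(N) = 2*N/(-5 + N) (M(N) = (2*N)/(-5 + N) = 2*N/(-5 + N))
a = 24
y(F) = (-2 + F)/(8/9 + F) (y(F) = (F - 2)/(F + 2*(-4)/(-5 - 4)) = (-2 + F)/(F + 2*(-4)/(-9)) = (-2 + F)/(F + 2*(-4)*(-1/9)) = (-2 + F)/(F + 8/9) = (-2 + F)/(8/9 + F))
y(a) - 1136*j(-29) = 9*(-2 + 24)/(8 + 9*24) - 1136*(-28) = 9*22/(8 + 216) + 31808 = 9*22/224 + 31808 = 9*(1/224)*22 + 31808 = 99/112 + 31808 = 3562595/112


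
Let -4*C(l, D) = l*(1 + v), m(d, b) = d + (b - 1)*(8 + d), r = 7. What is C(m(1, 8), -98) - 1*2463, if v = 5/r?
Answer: -17433/7 ≈ -2490.4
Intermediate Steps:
v = 5/7 ≈ 0.71429
m(d, b) = d + (-1 + b)*(8 + d)
C(l, D) = -3*l/7 (C(l, D) = -l*(1 + 5/7)/4 = -l*12/(4*7) = -3*l/7)
C(m(1, 8), -98) - 1*2463 = -3*(-8 + 8*8 + 8*1)/7 - 1*2463 = -3*(-8 + 64 + 8)/7 - 2463 = -3/7*64 - 2463 = -192/7 - 2463 = -17433/7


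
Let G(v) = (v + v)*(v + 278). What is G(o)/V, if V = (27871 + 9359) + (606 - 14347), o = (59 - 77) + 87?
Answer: 47886/23489 ≈ 2.0387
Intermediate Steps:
o = 69 (o = -18 + 87 = 69)
G(v) = 2*v*(278 + v) (G(v) = (2*v)*(278 + v) = 2*v*(278 + v))
V = 23489 (V = 37230 - 13741 = 23489)
G(o)/V = (2*69*(278 + 69))/23489 = (2*69*347)*(1/23489) = 47886*(1/23489) = 47886/23489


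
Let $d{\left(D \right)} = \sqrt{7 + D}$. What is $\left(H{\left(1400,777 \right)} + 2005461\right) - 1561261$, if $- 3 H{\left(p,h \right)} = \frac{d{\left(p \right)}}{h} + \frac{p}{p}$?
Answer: $\frac{1332599}{3} - \frac{\sqrt{1407}}{2331} \approx 4.442 \cdot 10^{5}$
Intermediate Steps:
$H{\left(p,h \right)} = - \frac{1}{3} - \frac{\sqrt{7 + p}}{3 h}$ ($H{\left(p,h \right)} = - \frac{\frac{\sqrt{7 + p}}{h} + \frac{p}{p}}{3} = - \frac{\frac{\sqrt{7 + p}}{h} + 1}{3} = - \frac{1 + \frac{\sqrt{7 + p}}{h}}{3} = - \frac{1}{3} - \frac{\sqrt{7 + p}}{3 h}$)
$\left(H{\left(1400,777 \right)} + 2005461\right) - 1561261 = \left(\frac{\left(-1\right) 777 - \sqrt{7 + 1400}}{3 \cdot 777} + 2005461\right) - 1561261 = \left(\frac{1}{3} \cdot \frac{1}{777} \left(-777 - \sqrt{1407}\right) + 2005461\right) - 1561261 = \left(\left(- \frac{1}{3} - \frac{\sqrt{1407}}{2331}\right) + 2005461\right) - 1561261 = \left(\frac{6016382}{3} - \frac{\sqrt{1407}}{2331}\right) - 1561261 = \frac{1332599}{3} - \frac{\sqrt{1407}}{2331}$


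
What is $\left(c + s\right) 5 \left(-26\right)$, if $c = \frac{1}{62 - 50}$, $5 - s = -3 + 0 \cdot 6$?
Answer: $- \frac{6305}{6} \approx -1050.8$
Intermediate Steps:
$s = 8$ ($s = 5 - \left(-3 + 0 \cdot 6\right) = 5 - \left(-3 + 0\right) = 5 - -3 = 5 + 3 = 8$)
$c = \frac{1}{12} \approx 0.083333$
$\left(c + s\right) 5 \left(-26\right) = \left(\frac{1}{12} + 8\right) 5 \left(-26\right) = \frac{97}{12} \left(-130\right) = - \frac{6305}{6}$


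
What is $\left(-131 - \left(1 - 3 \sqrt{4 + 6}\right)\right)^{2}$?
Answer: $17514 - 792 \sqrt{10} \approx 15009.0$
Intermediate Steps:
$\left(-131 - \left(1 - 3 \sqrt{4 + 6}\right)\right)^{2} = \left(-131 - \left(1 - 3 \sqrt{10}\right)\right)^{2} = \left(-132 + 3 \sqrt{10}\right)^{2}$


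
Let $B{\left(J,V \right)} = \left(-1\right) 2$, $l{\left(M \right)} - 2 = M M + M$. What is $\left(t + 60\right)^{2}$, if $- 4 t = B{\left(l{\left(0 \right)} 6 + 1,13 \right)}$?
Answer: $\frac{14641}{4} \approx 3660.3$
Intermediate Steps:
$l{\left(M \right)} = 2 + M + M^{2}$ ($l{\left(M \right)} = 2 + \left(M M + M\right) = 2 + \left(M^{2} + M\right) = 2 + \left(M + M^{2}\right) = 2 + M + M^{2}$)
$B{\left(J,V \right)} = -2$
$t = \frac{1}{2}$ ($t = \left(- \frac{1}{4}\right) \left(-2\right) = \frac{1}{2} \approx 0.5$)
$\left(t + 60\right)^{2} = \left(\frac{1}{2} + 60\right)^{2} = \left(\frac{121}{2}\right)^{2} = \frac{14641}{4}$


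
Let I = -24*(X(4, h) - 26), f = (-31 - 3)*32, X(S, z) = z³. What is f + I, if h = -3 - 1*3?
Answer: 4720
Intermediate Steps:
h = -6 (h = -3 - 3 = -6)
f = -1088 (f = -34*32 = -1088)
I = 5808 (I = -24*((-6)³ - 26) = -24*(-216 - 26) = -24*(-242) = 5808)
f + I = -1088 + 5808 = 4720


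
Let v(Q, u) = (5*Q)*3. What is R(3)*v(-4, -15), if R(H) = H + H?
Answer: -360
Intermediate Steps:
R(H) = 2*H
v(Q, u) = 15*Q
R(3)*v(-4, -15) = (2*3)*(15*(-4)) = 6*(-60) = -360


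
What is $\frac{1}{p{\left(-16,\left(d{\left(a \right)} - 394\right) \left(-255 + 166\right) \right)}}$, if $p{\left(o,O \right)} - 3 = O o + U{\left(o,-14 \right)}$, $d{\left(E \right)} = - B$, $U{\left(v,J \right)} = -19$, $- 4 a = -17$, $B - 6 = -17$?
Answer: $- \frac{1}{545408} \approx -1.8335 \cdot 10^{-6}$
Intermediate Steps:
$B = -11$ ($B = 6 - 17 = -11$)
$a = \frac{17}{4}$ ($a = \left(- \frac{1}{4}\right) \left(-17\right) = \frac{17}{4} \approx 4.25$)
$d{\left(E \right)} = 11$ ($d{\left(E \right)} = \left(-1\right) \left(-11\right) = 11$)
$p{\left(o,O \right)} = -16 + O o$ ($p{\left(o,O \right)} = 3 + \left(O o - 19\right) = 3 + \left(-19 + O o\right) = -16 + O o$)
$\frac{1}{p{\left(-16,\left(d{\left(a \right)} - 394\right) \left(-255 + 166\right) \right)}} = \frac{1}{-16 + \left(11 - 394\right) \left(-255 + 166\right) \left(-16\right)} = \frac{1}{-16 + \left(-383\right) \left(-89\right) \left(-16\right)} = \frac{1}{-16 + 34087 \left(-16\right)} = \frac{1}{-16 - 545392} = \frac{1}{-545408} = - \frac{1}{545408}$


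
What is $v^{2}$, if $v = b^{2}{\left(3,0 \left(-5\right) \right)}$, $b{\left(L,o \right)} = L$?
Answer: $81$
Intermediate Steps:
$v = 9$ ($v = 3^{2} = 9$)
$v^{2} = 9^{2} = 81$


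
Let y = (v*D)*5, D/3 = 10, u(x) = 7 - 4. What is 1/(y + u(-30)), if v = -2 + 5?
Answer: 1/453 ≈ 0.0022075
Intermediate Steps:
u(x) = 3
D = 30 (D = 3*10 = 30)
v = 3
y = 450 (y = (3*30)*5 = 90*5 = 450)
1/(y + u(-30)) = 1/(450 + 3) = 1/453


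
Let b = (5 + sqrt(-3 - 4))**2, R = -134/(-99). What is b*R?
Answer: 268/11 + 1340*I*sqrt(7)/99 ≈ 24.364 + 35.811*I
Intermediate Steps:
R = 134/99 (R = -134*(-1/99) = 134/99 ≈ 1.3535)
b = (5 + I*sqrt(7))**2 (b = (5 + sqrt(-7))**2 = (5 + I*sqrt(7))**2 ≈ 18.0 + 26.458*I)
b*R = (5 + I*sqrt(7))**2*(134/99) = 134*(5 + I*sqrt(7))**2/99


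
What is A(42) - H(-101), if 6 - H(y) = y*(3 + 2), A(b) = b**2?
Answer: 1253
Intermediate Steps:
H(y) = 6 - 5*y (H(y) = 6 - y*(3 + 2) = 6 - y*5 = 6 - 5*y)
A(42) - H(-101) = 42**2 - (6 - 5*(-101)) = 1764 - (6 + 505) = 1764 - 1*511 = 1764 - 511 = 1253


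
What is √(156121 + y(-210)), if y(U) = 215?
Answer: 4*√9771 ≈ 395.39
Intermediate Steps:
√(156121 + y(-210)) = √(156121 + 215) = √156336 = 4*√9771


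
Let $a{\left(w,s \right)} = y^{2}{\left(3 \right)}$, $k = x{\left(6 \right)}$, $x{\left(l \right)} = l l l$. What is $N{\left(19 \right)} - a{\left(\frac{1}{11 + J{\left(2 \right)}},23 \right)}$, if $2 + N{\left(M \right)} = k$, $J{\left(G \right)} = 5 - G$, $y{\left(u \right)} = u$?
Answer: $205$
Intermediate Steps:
$x{\left(l \right)} = l^{3}$ ($x{\left(l \right)} = l^{2} l = l^{3}$)
$k = 216$ ($k = 6^{3} = 216$)
$N{\left(M \right)} = 214$ ($N{\left(M \right)} = -2 + 216 = 214$)
$a{\left(w,s \right)} = 9$ ($a{\left(w,s \right)} = 3^{2} = 9$)
$N{\left(19 \right)} - a{\left(\frac{1}{11 + J{\left(2 \right)}},23 \right)} = 214 - 9 = 205$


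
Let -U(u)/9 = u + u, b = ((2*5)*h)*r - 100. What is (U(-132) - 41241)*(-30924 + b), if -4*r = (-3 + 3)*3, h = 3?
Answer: 1205747760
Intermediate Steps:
r = 0 (r = -(-3 + 3)*3/4 = -0*3 = -1/4*0 = 0)
b = -100 (b = ((2*5)*3)*0 - 100 = (10*3)*0 - 100 = 30*0 - 100 = 0 - 100 = -100)
U(u) = -18*u (U(u) = -9*(u + u) = -18*u)
(U(-132) - 41241)*(-30924 + b) = (-18*(-132) - 41241)*(-30924 - 100) = (2376 - 41241)*(-31024) = -38865*(-31024) = 1205747760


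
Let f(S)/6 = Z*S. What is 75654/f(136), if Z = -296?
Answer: -12609/40256 ≈ -0.31322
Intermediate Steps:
f(S) = -1776*S (f(S) = 6*(-296*S) = -1776*S)
75654/f(136) = 75654/((-1776*136)) = 75654/(-241536) = 75654*(-1/241536) = -12609/40256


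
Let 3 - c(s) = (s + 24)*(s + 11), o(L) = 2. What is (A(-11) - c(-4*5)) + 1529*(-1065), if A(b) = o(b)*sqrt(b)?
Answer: -1628424 + 2*I*sqrt(11) ≈ -1.6284e+6 + 6.6332*I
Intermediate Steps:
c(s) = 3 - (11 + s)*(24 + s) (c(s) = 3 - (s + 24)*(s + 11) = 3 - (24 + s)*(11 + s) = 3 - (11 + s)*(24 + s))
A(b) = 2*sqrt(b)
(A(-11) - c(-4*5)) + 1529*(-1065) = (2*sqrt(-11) - (-261 - (-4*5)**2 - (-140)*5)) + 1529*(-1065) = (2*(I*sqrt(11)) - (-261 - 1*(-20)**2 - 35*(-20))) - 1628385 = (2*I*sqrt(11) - (-261 - 1*400 + 700)) - 1628385 = (2*I*sqrt(11) - (-261 - 400 + 700)) - 1628385 = (2*I*sqrt(11) - 1*39) - 1628385 = (2*I*sqrt(11) - 39) - 1628385 = (-39 + 2*I*sqrt(11)) - 1628385 = -1628424 + 2*I*sqrt(11)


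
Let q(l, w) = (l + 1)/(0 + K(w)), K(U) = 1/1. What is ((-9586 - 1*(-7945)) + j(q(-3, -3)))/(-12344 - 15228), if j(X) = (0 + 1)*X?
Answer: 1643/27572 ≈ 0.059589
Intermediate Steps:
K(U) = 1
q(l, w) = 1 + l (q(l, w) = (l + 1)/(0 + 1) = (1 + l)/1 = (1 + l)*1 = 1 + l)
j(X) = X (j(X) = 1*X = X)
((-9586 - 1*(-7945)) + j(q(-3, -3)))/(-12344 - 15228) = ((-9586 - 1*(-7945)) + (1 - 3))/(-12344 - 15228) = ((-9586 + 7945) - 2)/(-27572) = (-1641 - 2)*(-1/27572) = -1643*(-1/27572) = 1643/27572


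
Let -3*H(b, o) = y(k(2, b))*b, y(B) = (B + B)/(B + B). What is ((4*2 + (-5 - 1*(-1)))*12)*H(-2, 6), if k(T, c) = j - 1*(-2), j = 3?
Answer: 32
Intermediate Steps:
k(T, c) = 5 (k(T, c) = 3 - 1*(-2) = 3 + 2 = 5)
y(B) = 1 (y(B) = (2*B)/((2*B)) = (2*B)*(1/(2*B)) = 1)
H(b, o) = -b/3
((4*2 + (-5 - 1*(-1)))*12)*H(-2, 6) = ((4*2 + (-5 - 1*(-1)))*12)*(-⅓*(-2)) = ((8 + (-5 + 1))*12)*(⅔) = ((8 - 4)*12)*(⅔) = (4*12)*(⅔) = 48*(⅔) = 32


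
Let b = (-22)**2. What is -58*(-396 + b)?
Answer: -5104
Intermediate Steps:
b = 484
-58*(-396 + b) = -58*(-396 + 484) = -58*88 = -5104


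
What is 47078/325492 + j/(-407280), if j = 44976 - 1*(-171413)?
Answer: -12814740137/33141595440 ≈ -0.38667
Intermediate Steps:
j = 216389 (j = 44976 + 171413 = 216389)
47078/325492 + j/(-407280) = 47078/325492 + 216389/(-407280) = 47078*(1/325492) + 216389*(-1/407280) = 23539/162746 - 216389/407280 = -12814740137/33141595440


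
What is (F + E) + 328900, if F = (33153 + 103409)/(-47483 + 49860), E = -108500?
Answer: 524027362/2377 ≈ 2.2046e+5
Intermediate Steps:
F = 136562/2377 ≈ 57.451
(F + E) + 328900 = (136562/2377 - 108500) + 328900 = -257767938/2377 + 328900 = 524027362/2377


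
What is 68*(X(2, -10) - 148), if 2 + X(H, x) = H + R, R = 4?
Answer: -9792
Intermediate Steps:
X(H, x) = 2 + H (X(H, x) = -2 + (H + 4) = -2 + (4 + H) = 2 + H)
68*(X(2, -10) - 148) = 68*((2 + 2) - 148) = 68*(4 - 148) = 68*(-144) = -9792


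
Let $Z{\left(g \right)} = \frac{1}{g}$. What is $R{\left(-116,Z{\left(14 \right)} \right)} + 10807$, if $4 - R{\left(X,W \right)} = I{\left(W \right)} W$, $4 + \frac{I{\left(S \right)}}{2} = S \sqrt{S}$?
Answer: $\frac{75681}{7} - \frac{\sqrt{14}}{1372} \approx 10812.0$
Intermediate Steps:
$I{\left(S \right)} = -8 + 2 S^{\frac{3}{2}}$ ($I{\left(S \right)} = -8 + 2 S \sqrt{S} = -8 + 2 S^{\frac{3}{2}}$)
$R{\left(X,W \right)} = 4 - W \left(-8 + 2 W^{\frac{3}{2}}\right)$ ($R{\left(X,W \right)} = 4 - \left(-8 + 2 W^{\frac{3}{2}}\right) W = 4 - W \left(-8 + 2 W^{\frac{3}{2}}\right)$)
$R{\left(-116,Z{\left(14 \right)} \right)} + 10807 = \left(4 - \frac{2 \left(-4 + \left(\frac{1}{14}\right)^{\frac{3}{2}}\right)}{14}\right) + 10807 = \left(4 - \frac{-4 + \left(\frac{1}{14}\right)^{\frac{3}{2}}}{7}\right) + 10807 = \left(4 - \frac{-4 + \frac{\sqrt{14}}{196}}{7}\right) + 10807 = \left(4 + \left(\frac{4}{7} - \frac{\sqrt{14}}{1372}\right)\right) + 10807 = \left(\frac{32}{7} - \frac{\sqrt{14}}{1372}\right) + 10807 = \frac{75681}{7} - \frac{\sqrt{14}}{1372}$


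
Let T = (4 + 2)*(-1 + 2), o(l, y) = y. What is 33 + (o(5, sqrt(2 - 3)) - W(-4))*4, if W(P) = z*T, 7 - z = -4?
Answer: -231 + 4*I ≈ -231.0 + 4.0*I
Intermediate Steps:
z = 11 (z = 7 - 1*(-4) = 7 + 4 = 11)
T = 6 (T = 6*1 = 6)
W(P) = 66 (W(P) = 11*6 = 66)
33 + (o(5, sqrt(2 - 3)) - W(-4))*4 = 33 + (sqrt(2 - 3) - 1*66)*4 = 33 + (sqrt(-1) - 66)*4 = 33 + (I - 66)*4 = 33 + (-66 + I)*4 = 33 + (-264 + 4*I) = -231 + 4*I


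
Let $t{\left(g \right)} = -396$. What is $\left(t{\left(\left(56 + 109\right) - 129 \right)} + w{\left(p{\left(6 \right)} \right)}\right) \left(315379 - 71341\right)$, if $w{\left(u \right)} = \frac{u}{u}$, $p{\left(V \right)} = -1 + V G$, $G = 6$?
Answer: $-96395010$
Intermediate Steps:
$p{\left(V \right)} = -1 + 6 V$ ($p{\left(V \right)} = -1 + V 6 = -1 + 6 V$)
$w{\left(u \right)} = 1$
$\left(t{\left(\left(56 + 109\right) - 129 \right)} + w{\left(p{\left(6 \right)} \right)}\right) \left(315379 - 71341\right) = \left(-396 + 1\right) \left(315379 - 71341\right) = \left(-395\right) 244038 = -96395010$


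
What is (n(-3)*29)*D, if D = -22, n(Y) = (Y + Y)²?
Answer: -22968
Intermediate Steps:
n(Y) = 4*Y² (n(Y) = (2*Y)² = 4*Y²)
(n(-3)*29)*D = ((4*(-3)²)*29)*(-22) = ((4*9)*29)*(-22) = (36*29)*(-22) = 1044*(-22) = -22968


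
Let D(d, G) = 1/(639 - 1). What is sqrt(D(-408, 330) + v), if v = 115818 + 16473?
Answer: sqrt(53848258442)/638 ≈ 363.72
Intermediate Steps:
D(d, G) = 1/638
v = 132291
sqrt(D(-408, 330) + v) = sqrt(1/638 + 132291) = sqrt(84401659/638) = sqrt(53848258442)/638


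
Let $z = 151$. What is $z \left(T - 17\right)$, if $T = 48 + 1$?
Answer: $4832$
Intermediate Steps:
$T = 49$
$z \left(T - 17\right) = 151 \left(49 - 17\right) = 151 \cdot 32 = 4832$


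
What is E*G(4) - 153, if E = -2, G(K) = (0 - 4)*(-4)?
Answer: -185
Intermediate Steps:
G(K) = 16 (G(K) = -4*(-4) = 16)
E*G(4) - 153 = -2*16 - 153 = -32 - 153 = -185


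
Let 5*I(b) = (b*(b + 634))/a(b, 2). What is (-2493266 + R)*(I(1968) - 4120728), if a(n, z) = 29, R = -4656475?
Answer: 4235398063930584/145 ≈ 2.9210e+13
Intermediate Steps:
I(b) = b*(634 + b)/145 (I(b) = ((b*(b + 634))/29)/5 = ((b*(634 + b))*(1/29))/5 = (b*(634 + b)/29)/5 = b*(634 + b)/145)
(-2493266 + R)*(I(1968) - 4120728) = (-2493266 - 4656475)*((1/145)*1968*(634 + 1968) - 4120728) = -7149741*((1/145)*1968*2602 - 4120728) = -7149741*(5120736/145 - 4120728) = -7149741*(-592384824/145) = 4235398063930584/145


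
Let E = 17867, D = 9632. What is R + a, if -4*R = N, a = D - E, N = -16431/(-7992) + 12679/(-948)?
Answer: -6930038585/841824 ≈ -8232.2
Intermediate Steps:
N = -2382055/210456 (N = -16431*(-1/7992) + 12679*(-1/948) = 5477/2664 - 12679/948 = -2382055/210456 ≈ -11.319)
a = -8235 (a = 9632 - 1*17867 = 9632 - 17867 = -8235)
R = 2382055/841824 (R = -¼*(-2382055/210456) = 2382055/841824 ≈ 2.8296)
R + a = 2382055/841824 - 8235 = -6930038585/841824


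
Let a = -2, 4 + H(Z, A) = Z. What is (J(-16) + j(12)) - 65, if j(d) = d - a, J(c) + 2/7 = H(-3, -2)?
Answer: -408/7 ≈ -58.286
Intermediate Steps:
H(Z, A) = -4 + Z
J(c) = -51/7 (J(c) = -2/7 + (-4 - 3) = -2/7 - 7 = -51/7)
j(d) = 2 + d (j(d) = d - 1*(-2) = d + 2 = 2 + d)
(J(-16) + j(12)) - 65 = (-51/7 + (2 + 12)) - 65 = (-51/7 + 14) - 65 = 47/7 - 65 = -408/7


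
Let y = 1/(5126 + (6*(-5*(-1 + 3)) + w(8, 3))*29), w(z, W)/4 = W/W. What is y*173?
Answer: 173/3502 ≈ 0.049400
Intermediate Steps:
w(z, W) = 4 (w(z, W) = 4*(W/W) = 4*1 = 4)
y = 1/3502 (y = 1/(5126 + (6*(-5*(-1 + 3)) + 4)*29) = 1/(5126 + (6*(-5*2) + 4)*29) = 1/(5126 + (6*(-10) + 4)*29) = 1/(5126 + (-60 + 4)*29) = 1/(5126 - 56*29) = 1/(5126 - 1624) = 1/3502 ≈ 0.00028555)
y*173 = (1/3502)*173 = 173/3502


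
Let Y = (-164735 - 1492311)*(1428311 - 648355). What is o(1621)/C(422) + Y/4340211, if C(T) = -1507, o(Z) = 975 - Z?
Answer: -1947678611977526/6540697977 ≈ -2.9778e+5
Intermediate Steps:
Y = -1292422969976 (Y = -1657046*779956 = -1292422969976)
o(1621)/C(422) + Y/4340211 = (975 - 1*1621)/(-1507) - 1292422969976/4340211 = (975 - 1621)*(-1/1507) - 1292422969976*1/4340211 = -646*(-1/1507) - 1292422969976/4340211 = 646/1507 - 1292422969976/4340211 = -1947678611977526/6540697977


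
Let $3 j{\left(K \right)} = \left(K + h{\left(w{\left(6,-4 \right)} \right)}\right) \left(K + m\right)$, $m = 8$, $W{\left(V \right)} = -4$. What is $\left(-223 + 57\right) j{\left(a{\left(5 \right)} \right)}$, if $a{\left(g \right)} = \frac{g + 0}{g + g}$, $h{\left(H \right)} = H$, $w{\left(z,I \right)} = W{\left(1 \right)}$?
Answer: $\frac{9877}{6} \approx 1646.2$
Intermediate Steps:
$w{\left(z,I \right)} = -4$
$a{\left(g \right)} = \frac{1}{2}$ ($a{\left(g \right)} = \frac{g}{2 g} = g \frac{1}{2 g} = \frac{1}{2}$)
$j{\left(K \right)} = \frac{\left(-4 + K\right) \left(8 + K\right)}{3}$ ($j{\left(K \right)} = \frac{\left(K - 4\right) \left(K + 8\right)}{3} = \frac{\left(-4 + K\right) \left(8 + K\right)}{3}$)
$\left(-223 + 57\right) j{\left(a{\left(5 \right)} \right)} = \left(-223 + 57\right) \left(- \frac{32}{3} + \frac{1}{3 \cdot 4} + \frac{4}{3} \cdot \frac{1}{2}\right) = - 166 \left(- \frac{32}{3} + \frac{1}{3} \cdot \frac{1}{4} + \frac{2}{3}\right) = - 166 \left(- \frac{32}{3} + \frac{1}{12} + \frac{2}{3}\right) = \left(-166\right) \left(- \frac{119}{12}\right) = \frac{9877}{6}$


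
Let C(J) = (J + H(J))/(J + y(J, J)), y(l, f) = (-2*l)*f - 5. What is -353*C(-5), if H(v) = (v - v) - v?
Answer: 0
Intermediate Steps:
H(v) = -v (H(v) = 0 - v = -v)
y(l, f) = -5 - 2*f*l (y(l, f) = -2*f*l - 5 = -5 - 2*f*l)
C(J) = 0 (C(J) = (J - J)/(J + (-5 - 2*J*J)) = 0/(J + (-5 - 2*J²)) = 0/(-5 + J - 2*J²) = 0)
-353*C(-5) = -353*0 = 0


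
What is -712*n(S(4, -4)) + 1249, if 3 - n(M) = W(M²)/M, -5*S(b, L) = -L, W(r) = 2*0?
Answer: -887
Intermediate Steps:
W(r) = 0
S(b, L) = L/5 (S(b, L) = -(-1)*L/5 = L/5)
n(M) = 3 (n(M) = 3 - 0/M = 3 - 1*0 = 3 + 0 = 3)
-712*n(S(4, -4)) + 1249 = -712*3 + 1249 = -2136 + 1249 = -887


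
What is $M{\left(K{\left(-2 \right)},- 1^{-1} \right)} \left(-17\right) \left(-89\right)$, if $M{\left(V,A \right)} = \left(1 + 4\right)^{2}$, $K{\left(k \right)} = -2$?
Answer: $37825$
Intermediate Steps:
$M{\left(V,A \right)} = 25$ ($M{\left(V,A \right)} = 5^{2} = 25$)
$M{\left(K{\left(-2 \right)},- 1^{-1} \right)} \left(-17\right) \left(-89\right) = 25 \left(-17\right) \left(-89\right) = \left(-425\right) \left(-89\right) = 37825$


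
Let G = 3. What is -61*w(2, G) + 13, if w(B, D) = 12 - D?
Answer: -536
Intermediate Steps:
-61*w(2, G) + 13 = -61*(12 - 1*3) + 13 = -61*(12 - 3) + 13 = -61*9 + 13 = -549 + 13 = -536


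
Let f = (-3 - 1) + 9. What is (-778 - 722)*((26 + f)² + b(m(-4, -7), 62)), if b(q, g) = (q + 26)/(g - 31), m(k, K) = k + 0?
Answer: -44719500/31 ≈ -1.4426e+6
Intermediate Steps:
f = 5 (f = -4 + 9 = 5)
m(k, K) = k
b(q, g) = (26 + q)/(-31 + g)
(-778 - 722)*((26 + f)² + b(m(-4, -7), 62)) = (-778 - 722)*((26 + 5)² + (26 - 4)/(-31 + 62)) = -1500*(31² + 22/31) = -1500*(961 + (1/31)*22) = -1500*(961 + 22/31) = -1500*29813/31 = -44719500/31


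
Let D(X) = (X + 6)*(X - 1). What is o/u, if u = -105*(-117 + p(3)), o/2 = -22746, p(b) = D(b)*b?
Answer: -15164/2205 ≈ -6.8771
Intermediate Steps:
D(X) = (-1 + X)*(6 + X) (D(X) = (6 + X)*(-1 + X) = (-1 + X)*(6 + X))
p(b) = b*(-6 + b**2 + 5*b) (p(b) = (-6 + b**2 + 5*b)*b = b*(-6 + b**2 + 5*b))
o = -45492 (o = 2*(-22746) = -45492)
u = 6615 (u = -105*(-117 + 3*(-6 + 3**2 + 5*3)) = -105*(-117 + 3*(-6 + 9 + 15)) = -105*(-117 + 3*18) = -105*(-117 + 54) = -105*(-63) = 6615)
o/u = -45492/6615 = -45492*1/6615 = -15164/2205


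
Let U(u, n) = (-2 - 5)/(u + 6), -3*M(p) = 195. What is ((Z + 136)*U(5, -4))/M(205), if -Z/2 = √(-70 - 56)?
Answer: 952/715 - 42*I*√14/715 ≈ 1.3315 - 0.21979*I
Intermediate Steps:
M(p) = -65 (M(p) = -⅓*195 = -65)
Z = -6*I*√14 (Z = -2*√(-70 - 56) = -6*I*√14 ≈ -22.45*I)
U(u, n) = -7/(6 + u)
((Z + 136)*U(5, -4))/M(205) = ((-6*I*√14 + 136)*(-7/(6 + 5)))/(-65) = ((136 - 6*I*√14)*(-7/11))*(-1/65) = (-952/11 + 42*I*√14/11)*(-1/65) = 952/715 - 42*I*√14/715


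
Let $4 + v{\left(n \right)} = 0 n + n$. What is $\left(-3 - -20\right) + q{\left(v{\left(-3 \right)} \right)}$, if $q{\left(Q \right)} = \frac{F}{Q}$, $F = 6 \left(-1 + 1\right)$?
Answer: $17$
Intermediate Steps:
$F = 0$ ($F = 6 \cdot 0 = 0$)
$v{\left(n \right)} = -4 + n$ ($v{\left(n \right)} = -4 + \left(0 n + n\right) = -4 + \left(0 + n\right) = -4 + n$)
$q{\left(Q \right)} = 0$ ($q{\left(Q \right)} = \frac{0}{Q} = 0$)
$\left(-3 - -20\right) + q{\left(v{\left(-3 \right)} \right)} = \left(-3 - -20\right) + 0 = \left(-3 + 20\right) + 0 = 17 + 0 = 17$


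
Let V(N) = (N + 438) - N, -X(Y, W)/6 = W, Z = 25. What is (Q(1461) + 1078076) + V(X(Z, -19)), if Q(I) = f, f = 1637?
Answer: 1080151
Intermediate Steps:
X(Y, W) = -6*W
V(N) = 438 (V(N) = (438 + N) - N = 438)
Q(I) = 1637
(Q(1461) + 1078076) + V(X(Z, -19)) = (1637 + 1078076) + 438 = 1079713 + 438 = 1080151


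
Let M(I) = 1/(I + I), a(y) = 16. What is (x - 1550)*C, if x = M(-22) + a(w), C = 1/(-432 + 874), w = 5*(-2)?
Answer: -67497/19448 ≈ -3.4706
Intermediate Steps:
w = -10
M(I) = 1/(2*I)
C = 1/442 ≈ 0.0022624
x = 703/44 (x = (½)/(-22) + 16 = (½)*(-1/22) + 16 = -1/44 + 16 = 703/44 ≈ 15.977)
(x - 1550)*C = (703/44 - 1550)*(1/442) = -67497/44*1/442 = -67497/19448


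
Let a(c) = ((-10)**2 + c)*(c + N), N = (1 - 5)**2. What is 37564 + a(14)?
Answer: 40984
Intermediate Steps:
N = 16 (N = (-4)**2 = 16)
a(c) = (16 + c)*(100 + c) (a(c) = ((-10)**2 + c)*(c + 16) = (100 + c)*(16 + c) = (16 + c)*(100 + c))
37564 + a(14) = 37564 + (1600 + 14**2 + 116*14) = 37564 + (1600 + 196 + 1624) = 37564 + 3420 = 40984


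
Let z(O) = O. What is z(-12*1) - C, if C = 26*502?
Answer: -13064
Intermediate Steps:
C = 13052
z(-12*1) - C = -12*1 - 1*13052 = -12 - 13052 = -13064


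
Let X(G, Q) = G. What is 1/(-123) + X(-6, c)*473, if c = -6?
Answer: -349075/123 ≈ -2838.0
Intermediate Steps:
1/(-123) + X(-6, c)*473 = 1/(-123) - 6*473 = -1/123 - 2838 = -349075/123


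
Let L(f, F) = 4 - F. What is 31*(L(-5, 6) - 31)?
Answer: -1023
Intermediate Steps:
31*(L(-5, 6) - 31) = 31*((4 - 1*6) - 31) = 31*((4 - 6) - 31) = 31*(-2 - 31) = 31*(-33) = -1023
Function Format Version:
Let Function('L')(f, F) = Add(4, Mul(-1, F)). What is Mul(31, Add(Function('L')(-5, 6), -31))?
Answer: -1023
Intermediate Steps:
Mul(31, Add(Function('L')(-5, 6), -31)) = Mul(31, Add(Add(4, Mul(-1, 6)), -31)) = Mul(31, Add(Add(4, -6), -31)) = Mul(31, Add(-2, -31)) = Mul(31, -33) = -1023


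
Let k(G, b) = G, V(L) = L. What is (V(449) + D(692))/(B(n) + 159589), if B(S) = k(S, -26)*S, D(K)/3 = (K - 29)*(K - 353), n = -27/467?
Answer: 14714901008/3480460615 ≈ 4.2279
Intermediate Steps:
n = -27/467 (n = -27*1/467 = -27/467 ≈ -0.057816)
D(K) = 3*(-353 + K)*(-29 + K) (D(K) = 3*((K - 29)*(K - 353)) = 3*((-29 + K)*(-353 + K)) = 3*((-353 + K)*(-29 + K)) = 3*(-353 + K)*(-29 + K))
B(S) = S**2 (B(S) = S*S = S**2)
(V(449) + D(692))/(B(n) + 159589) = (449 + (30711 - 1146*692 + 3*692**2))/((-27/467)**2 + 159589) = (449 + (30711 - 793032 + 3*478864))/(729/218089 + 159589) = (449 + (30711 - 793032 + 1436592))/(34804606150/218089) = (449 + 674271)*(218089/34804606150) = 674720*(218089/34804606150) = 14714901008/3480460615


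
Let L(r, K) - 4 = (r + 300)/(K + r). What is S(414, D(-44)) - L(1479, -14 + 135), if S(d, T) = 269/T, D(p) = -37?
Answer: -733023/59200 ≈ -12.382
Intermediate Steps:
L(r, K) = 4 + (300 + r)/(K + r) (L(r, K) = 4 + (r + 300)/(K + r) = 4 + (300 + r)/(K + r))
S(414, D(-44)) - L(1479, -14 + 135) = 269/(-37) - (300 + 4*(-14 + 135) + 5*1479)/((-14 + 135) + 1479) = 269*(-1/37) - (300 + 4*121 + 7395)/(121 + 1479) = -269/37 - (300 + 484 + 7395)/1600 = -269/37 - 8179/1600 = -733023/59200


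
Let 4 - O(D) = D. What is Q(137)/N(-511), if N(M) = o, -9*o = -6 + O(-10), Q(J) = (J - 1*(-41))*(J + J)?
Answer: -109737/2 ≈ -54869.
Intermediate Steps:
O(D) = 4 - D
Q(J) = 2*J*(41 + J) (Q(J) = (J + 41)*(2*J) = (41 + J)*(2*J) = 2*J*(41 + J))
o = -8/9 (o = -(-6 + (4 - 1*(-10)))/9 = -(-6 + (4 + 10))/9 = -(-6 + 14)/9 = -1/9*8 = -8/9 ≈ -0.88889)
N(M) = -8/9
Q(137)/N(-511) = (2*137*(41 + 137))/(-8/9) = (2*137*178)*(-9/8) = 48772*(-9/8) = -109737/2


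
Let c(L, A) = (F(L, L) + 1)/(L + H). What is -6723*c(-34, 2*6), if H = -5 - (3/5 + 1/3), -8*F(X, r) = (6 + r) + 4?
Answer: 403380/599 ≈ 673.42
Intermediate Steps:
F(X, r) = -5/4 - r/8 (F(X, r) = -((6 + r) + 4)/8 = -(10 + r)/8 = -5/4 - r/8)
H = -89/15 (H = -5 - (3*(⅕) + 1*(⅓)) = -5 - (⅗ + ⅓) = -5 - 1*14/15 = -5 - 14/15 = -89/15 ≈ -5.9333)
c(L, A) = (-¼ - L/8)/(-89/15 + L) (c(L, A) = ((-5/4 - L/8) + 1)/(L - 89/15) = (-¼ - L/8)/(-89/15 + L))
-6723*c(-34, 2*6) = -100845*(-2 - 1*(-34))/(8*(-89 + 15*(-34))) = -100845*(-2 + 34)/(8*(-89 - 510)) = -100845*32/(8*(-599)) = -100845*(-1)*32/(8*599) = -6723*(-60/599) = 403380/599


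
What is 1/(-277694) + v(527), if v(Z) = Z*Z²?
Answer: 40644177740001/277694 ≈ 1.4636e+8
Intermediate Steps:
v(Z) = Z³
1/(-277694) + v(527) = 1/(-277694) + 527³ = -1/277694 + 146363183 = 40644177740001/277694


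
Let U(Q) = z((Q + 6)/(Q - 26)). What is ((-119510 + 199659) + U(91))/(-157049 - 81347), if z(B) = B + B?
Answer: -5209879/15495740 ≈ -0.33621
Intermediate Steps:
z(B) = 2*B
U(Q) = 2*(6 + Q)/(-26 + Q) (U(Q) = 2*((Q + 6)/(Q - 26)) = 2*((6 + Q)/(-26 + Q)) = 2*(6 + Q)/(-26 + Q))
((-119510 + 199659) + U(91))/(-157049 - 81347) = ((-119510 + 199659) + 2*(6 + 91)/(-26 + 91))/(-157049 - 81347) = (80149 + 2*97/65)/(-238396) = (80149 + 2*(1/65)*97)*(-1/238396) = (80149 + 194/65)*(-1/238396) = (5209879/65)*(-1/238396) = -5209879/15495740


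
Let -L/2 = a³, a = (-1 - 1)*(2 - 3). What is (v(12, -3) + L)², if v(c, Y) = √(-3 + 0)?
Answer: (-16 + I*√3)² ≈ 253.0 - 55.426*I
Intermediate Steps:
a = 2 (a = -2*(-1) = 2)
v(c, Y) = I*√3 (v(c, Y) = √(-3) = I*√3)
L = -16 (L = -2*2³ = -2*8 = -16)
(v(12, -3) + L)² = (I*√3 - 16)² = (-16 + I*√3)²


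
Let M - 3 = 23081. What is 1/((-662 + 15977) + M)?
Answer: 1/38399 ≈ 2.6042e-5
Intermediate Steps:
M = 23084 (M = 3 + 23081 = 23084)
1/((-662 + 15977) + M) = 1/((-662 + 15977) + 23084) = 1/(15315 + 23084) = 1/38399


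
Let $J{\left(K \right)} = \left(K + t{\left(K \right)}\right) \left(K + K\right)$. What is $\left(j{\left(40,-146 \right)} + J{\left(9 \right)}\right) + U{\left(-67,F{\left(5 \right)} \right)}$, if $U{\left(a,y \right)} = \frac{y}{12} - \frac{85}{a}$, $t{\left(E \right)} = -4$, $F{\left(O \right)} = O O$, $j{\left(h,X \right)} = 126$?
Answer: $\frac{176359}{804} \approx 219.35$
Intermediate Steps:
$F{\left(O \right)} = O^{2}$
$J{\left(K \right)} = 2 K \left(-4 + K\right)$ ($J{\left(K \right)} = \left(K - 4\right) \left(K + K\right) = \left(-4 + K\right) 2 K = 2 K \left(-4 + K\right)$)
$U{\left(a,y \right)} = - \frac{85}{a} + \frac{y}{12}$ ($U{\left(a,y \right)} = y \frac{1}{12} - \frac{85}{a} = \frac{y}{12} - \frac{85}{a} = - \frac{85}{a} + \frac{y}{12}$)
$\left(j{\left(40,-146 \right)} + J{\left(9 \right)}\right) + U{\left(-67,F{\left(5 \right)} \right)} = \left(126 + 2 \cdot 9 \left(-4 + 9\right)\right) + \left(- \frac{85}{-67} + \frac{5^{2}}{12}\right) = \left(126 + 2 \cdot 9 \cdot 5\right) + \left(\left(-85\right) \left(- \frac{1}{67}\right) + \frac{1}{12} \cdot 25\right) = \left(126 + 90\right) + \left(\frac{85}{67} + \frac{25}{12}\right) = 216 + \frac{2695}{804} = \frac{176359}{804}$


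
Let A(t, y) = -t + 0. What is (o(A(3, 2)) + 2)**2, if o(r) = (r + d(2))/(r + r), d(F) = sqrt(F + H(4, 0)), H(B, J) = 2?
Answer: 169/36 ≈ 4.6944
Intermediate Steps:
d(F) = sqrt(2 + F) (d(F) = sqrt(F + 2) = sqrt(2 + F))
A(t, y) = -t
o(r) = (2 + r)/(2*r) (o(r) = (r + sqrt(2 + 2))/(r + r) = (r + sqrt(4))/((2*r)) = (r + 2)*(1/(2*r)) = (2 + r)*(1/(2*r)) = (2 + r)/(2*r))
(o(A(3, 2)) + 2)**2 = ((2 - 1*3)/(2*((-1*3))) + 2)**2 = ((1/2)*(2 - 3)/(-3) + 2)**2 = ((1/2)*(-1/3)*(-1) + 2)**2 = (1/6 + 2)**2 = (13/6)**2 = 169/36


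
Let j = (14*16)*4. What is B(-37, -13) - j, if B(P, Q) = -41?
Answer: -937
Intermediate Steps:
j = 896 (j = 224*4 = 896)
B(-37, -13) - j = -41 - 1*896 = -41 - 896 = -937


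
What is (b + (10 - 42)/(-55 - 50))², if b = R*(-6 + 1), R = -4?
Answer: 4545424/11025 ≈ 412.28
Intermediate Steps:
b = 20 (b = -4*(-6 + 1) = -4*(-5) = 20)
(b + (10 - 42)/(-55 - 50))² = (20 + (10 - 42)/(-55 - 50))² = (20 - 32/(-105))² = (20 - 32*(-1/105))² = (20 + 32/105)² = (2132/105)² = 4545424/11025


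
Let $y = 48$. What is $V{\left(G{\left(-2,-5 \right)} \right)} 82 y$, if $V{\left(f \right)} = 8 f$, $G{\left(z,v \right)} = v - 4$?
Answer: $-283392$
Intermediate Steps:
$G{\left(z,v \right)} = -4 + v$
$V{\left(G{\left(-2,-5 \right)} \right)} 82 y = 8 \left(-4 - 5\right) 82 \cdot 48 = 8 \left(-9\right) 82 \cdot 48 = \left(-72\right) 82 \cdot 48 = \left(-5904\right) 48 = -283392$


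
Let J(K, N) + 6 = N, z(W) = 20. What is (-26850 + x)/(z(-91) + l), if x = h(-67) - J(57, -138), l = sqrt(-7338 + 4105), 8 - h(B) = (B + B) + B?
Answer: -529940/3633 + 26497*I*sqrt(3233)/3633 ≈ -145.87 + 414.7*I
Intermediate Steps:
h(B) = 8 - 3*B (h(B) = 8 - ((B + B) + B) = 8 - (2*B + B) = 8 - 3*B)
J(K, N) = -6 + N
l = I*sqrt(3233) (l = sqrt(-3233) = I*sqrt(3233) ≈ 56.859*I)
x = 353 (x = (8 - 3*(-67)) - (-6 - 138) = (8 + 201) - 1*(-144) = 209 + 144 = 353)
(-26850 + x)/(z(-91) + l) = (-26850 + 353)/(20 + I*sqrt(3233)) = -26497/(20 + I*sqrt(3233))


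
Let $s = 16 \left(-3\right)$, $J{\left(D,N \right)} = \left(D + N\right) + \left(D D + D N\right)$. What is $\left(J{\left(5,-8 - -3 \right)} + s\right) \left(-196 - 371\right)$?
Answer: $27216$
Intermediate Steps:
$J{\left(D,N \right)} = D + N + D^{2} + D N$ ($J{\left(D,N \right)} = \left(D + N\right) + \left(D^{2} + D N\right) = D + N + D^{2} + D N$)
$s = -48$
$\left(J{\left(5,-8 - -3 \right)} + s\right) \left(-196 - 371\right) = \left(\left(5 - 5 + 5^{2} + 5 \left(-8 - -3\right)\right) - 48\right) \left(-196 - 371\right) = \left(\left(5 + \left(-8 + 3\right) + 25 + 5 \left(-8 + 3\right)\right) - 48\right) \left(-567\right) = \left(\left(5 - 5 + 25 + 5 \left(-5\right)\right) - 48\right) \left(-567\right) = \left(\left(5 - 5 + 25 - 25\right) - 48\right) \left(-567\right) = \left(0 - 48\right) \left(-567\right) = \left(-48\right) \left(-567\right) = 27216$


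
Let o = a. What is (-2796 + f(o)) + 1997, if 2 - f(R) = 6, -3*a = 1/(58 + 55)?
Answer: -803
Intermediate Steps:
a = -1/339 (a = -1/(3*(58 + 55)) = -⅓/113 = -⅓*1/113 = -1/339 ≈ -0.0029499)
o = -1/339 ≈ -0.0029499
f(R) = -4 (f(R) = 2 - 1*6 = 2 - 6 = -4)
(-2796 + f(o)) + 1997 = (-2796 - 4) + 1997 = -2800 + 1997 = -803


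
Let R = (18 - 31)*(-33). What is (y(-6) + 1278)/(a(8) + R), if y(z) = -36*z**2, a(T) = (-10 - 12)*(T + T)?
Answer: -18/77 ≈ -0.23377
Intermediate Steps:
a(T) = -44*T
R = 429 (R = -13*(-33) = 429)
(y(-6) + 1278)/(a(8) + R) = (-36*(-6)**2 + 1278)/(-44*8 + 429) = (-36*36 + 1278)/(-352 + 429) = (-1296 + 1278)/77 = -18*1/77 = -18/77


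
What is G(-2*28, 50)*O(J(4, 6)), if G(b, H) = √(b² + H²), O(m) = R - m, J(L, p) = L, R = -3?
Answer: -14*√1409 ≈ -525.51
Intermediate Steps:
O(m) = -3 - m
G(b, H) = √(H² + b²)
G(-2*28, 50)*O(J(4, 6)) = √(50² + (-2*28)²)*(-3 - 1*4) = √(2500 + (-56)²)*(-3 - 4) = √(2500 + 3136)*(-7) = √5636*(-7) = (2*√1409)*(-7) = -14*√1409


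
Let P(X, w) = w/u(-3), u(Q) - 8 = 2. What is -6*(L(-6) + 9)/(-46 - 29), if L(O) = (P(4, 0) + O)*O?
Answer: 18/5 ≈ 3.6000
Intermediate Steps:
u(Q) = 10 (u(Q) = 8 + 2 = 10)
P(X, w) = w/10
L(O) = O**2 (L(O) = ((1/10)*0 + O)*O = (0 + O)*O = O*O = O**2)
-6*(L(-6) + 9)/(-46 - 29) = -6*((-6)**2 + 9)/(-46 - 29) = -6*(36 + 9)/(-75) = -270*(-1)/75 = -6*(-3/5) = 18/5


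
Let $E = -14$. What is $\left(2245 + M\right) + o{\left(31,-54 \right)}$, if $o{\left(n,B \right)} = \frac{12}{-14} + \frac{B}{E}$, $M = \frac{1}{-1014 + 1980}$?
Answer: $\frac{2171569}{966} \approx 2248.0$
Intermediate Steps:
$M = \frac{1}{966} \approx 0.0010352$
$o{\left(n,B \right)} = - \frac{6}{7} - \frac{B}{14}$ ($o{\left(n,B \right)} = \frac{12}{-14} + \frac{B}{-14} = 12 \left(- \frac{1}{14}\right) + B \left(- \frac{1}{14}\right) = - \frac{6}{7} - \frac{B}{14}$)
$\left(2245 + M\right) + o{\left(31,-54 \right)} = \left(2245 + \frac{1}{966}\right) - -3 = \frac{2168671}{966} + \left(- \frac{6}{7} + \frac{27}{7}\right) = \frac{2168671}{966} + 3 = \frac{2171569}{966}$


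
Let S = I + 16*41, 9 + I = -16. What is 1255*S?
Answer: 791905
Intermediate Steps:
I = -25 (I = -9 - 16 = -25)
S = 631 (S = -25 + 16*41 = -25 + 656 = 631)
1255*S = 1255*631 = 791905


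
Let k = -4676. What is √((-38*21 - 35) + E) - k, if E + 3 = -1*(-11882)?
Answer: 4676 + √11046 ≈ 4781.1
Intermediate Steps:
E = 11879 (E = -3 - 1*(-11882) = -3 + 11882 = 11879)
√((-38*21 - 35) + E) - k = √((-38*21 - 35) + 11879) - 1*(-4676) = √((-798 - 35) + 11879) + 4676 = √(-833 + 11879) + 4676 = √11046 + 4676 = 4676 + √11046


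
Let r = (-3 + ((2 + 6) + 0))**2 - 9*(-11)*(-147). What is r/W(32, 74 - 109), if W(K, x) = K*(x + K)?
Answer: 454/3 ≈ 151.33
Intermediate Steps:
W(K, x) = K*(K + x)
r = -14528 (r = (-3 + (8 + 0))**2 + 99*(-147) = (-3 + 8)**2 - 14553 = 5**2 - 14553 = 25 - 14553 = -14528)
r/W(32, 74 - 109) = -14528*1/(32*(32 + (74 - 109))) = -14528*1/(32*(32 - 35)) = -14528/(32*(-3)) = -14528/(-96) = -14528*(-1/96) = 454/3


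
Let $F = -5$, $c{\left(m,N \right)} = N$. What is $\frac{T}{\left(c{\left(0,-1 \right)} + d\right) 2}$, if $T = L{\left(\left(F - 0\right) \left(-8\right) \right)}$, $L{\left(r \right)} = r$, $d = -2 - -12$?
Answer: $\frac{20}{9} \approx 2.2222$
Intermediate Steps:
$d = 10$ ($d = -2 + 12 = 10$)
$T = 40$ ($T = \left(-5 - 0\right) \left(-8\right) = \left(-5 + 0\right) \left(-8\right) = \left(-5\right) \left(-8\right) = 40$)
$\frac{T}{\left(c{\left(0,-1 \right)} + d\right) 2} = \frac{40}{\left(-1 + 10\right) 2} = \frac{40}{9 \cdot 2} = \frac{40}{18} = 40 \cdot \frac{1}{18} = \frac{20}{9}$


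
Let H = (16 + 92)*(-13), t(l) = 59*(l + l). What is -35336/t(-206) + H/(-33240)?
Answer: 25181189/16833290 ≈ 1.4959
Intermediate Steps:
t(l) = 118*l (t(l) = 59*(2*l) = 118*l)
H = -1404 (H = 108*(-13) = -1404)
-35336/t(-206) + H/(-33240) = -35336/(118*(-206)) - 1404/(-33240) = -35336/(-24308) - 1404*(-1/33240) = -35336*(-1/24308) + 117/2770 = 8834/6077 + 117/2770 = 25181189/16833290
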